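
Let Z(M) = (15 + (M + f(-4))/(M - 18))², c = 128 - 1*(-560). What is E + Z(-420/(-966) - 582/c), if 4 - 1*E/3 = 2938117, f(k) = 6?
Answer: -187030909245621323/21219457561 ≈ -8.8141e+6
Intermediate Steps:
c = 688 (c = 128 + 560 = 688)
E = -8814339 (E = 12 - 3*2938117 = 12 - 8814351 = -8814339)
Z(M) = (15 + (6 + M)/(-18 + M))² (Z(M) = (15 + (M + 6)/(M - 18))² = (15 + (6 + M)/(-18 + M))²)
E + Z(-420/(-966) - 582/c) = -8814339 + 64*(-33 + 2*(-420/(-966) - 582/688))²/(-18 + (-420/(-966) - 582/688))² = -8814339 + 64*(-33 + 2*(-420*(-1/966) - 582*1/688))²/(-18 + (-420*(-1/966) - 582*1/688))² = -8814339 + 64*(-33 + 2*(10/23 - 291/344))²/(-18 + (10/23 - 291/344))² = -8814339 + 64*(-33 + 2*(-3253/7912))²/(-18 - 3253/7912)² = -8814339 + 64*(-33 - 3253/3956)²/(-145669/7912)² = -8814339 + 64*(-133801/3956)²*(62599744/21219457561) = -8814339 + 64*(17902707601/15649936)*(62599744/21219457561) = -8814339 + 4583093145856/21219457561 = -187030909245621323/21219457561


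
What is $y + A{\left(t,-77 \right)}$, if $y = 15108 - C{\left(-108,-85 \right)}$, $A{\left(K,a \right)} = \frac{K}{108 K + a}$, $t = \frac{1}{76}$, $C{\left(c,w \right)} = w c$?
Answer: $\frac{34050431}{5744} \approx 5928.0$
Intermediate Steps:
$C{\left(c,w \right)} = c w$
$t = \frac{1}{76} \approx 0.013158$
$A{\left(K,a \right)} = \frac{K}{a + 108 K}$
$y = 5928$ ($y = 15108 - \left(-108\right) \left(-85\right) = 15108 - 9180 = 5928$)
$y + A{\left(t,-77 \right)} = 5928 + \frac{1}{76 \left(-77 + 108 \cdot \frac{1}{76}\right)} = 5928 + \frac{1}{76 \left(-77 + \frac{27}{19}\right)} = 5928 + \frac{1}{76 \left(- \frac{1436}{19}\right)} = 5928 + \frac{1}{76} \left(- \frac{19}{1436}\right) = 5928 - \frac{1}{5744} = \frac{34050431}{5744}$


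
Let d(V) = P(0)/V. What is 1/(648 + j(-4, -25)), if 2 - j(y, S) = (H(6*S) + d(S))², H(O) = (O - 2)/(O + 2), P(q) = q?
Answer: 1369/888406 ≈ 0.0015410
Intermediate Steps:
d(V) = 0 (d(V) = 0/V = 0)
H(O) = (-2 + O)/(2 + O)
j(y, S) = 2 - (-2 + 6*S)²/(2 + 6*S)² (j(y, S) = 2 - ((-2 + 6*S)/(2 + 6*S) + 0)² = 2 - ((-2 + 6*S)/(2 + 6*S))² = 2 - (-2 + 6*S)²/(2 + 6*S)²)
1/(648 + j(-4, -25)) = 1/(648 + (1 + 9*(-25)² + 18*(-25))/(1 + 6*(-25) + 9*(-25)²)) = 1/(648 + (1 + 9*625 - 450)/(1 - 150 + 9*625)) = 1/(648 + (1 + 5625 - 450)/(1 - 150 + 5625)) = 1/(648 + 5176/5476) = 1/(648 + (1/5476)*5176) = 1/(648 + 1294/1369) = 1/(888406/1369) = 1369/888406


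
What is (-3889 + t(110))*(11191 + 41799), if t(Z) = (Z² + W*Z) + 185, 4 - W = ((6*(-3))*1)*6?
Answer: 1097740840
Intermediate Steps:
W = 112 (W = 4 - (6*(-3))*1*6 = 4 - (-18*1)*6 = 4 - (-18)*6 = 4 - 1*(-108) = 4 + 108 = 112)
t(Z) = 185 + Z² + 112*Z (t(Z) = (Z² + 112*Z) + 185 = 185 + Z² + 112*Z)
(-3889 + t(110))*(11191 + 41799) = (-3889 + (185 + 110² + 112*110))*(11191 + 41799) = (-3889 + (185 + 12100 + 12320))*52990 = (-3889 + 24605)*52990 = 20716*52990 = 1097740840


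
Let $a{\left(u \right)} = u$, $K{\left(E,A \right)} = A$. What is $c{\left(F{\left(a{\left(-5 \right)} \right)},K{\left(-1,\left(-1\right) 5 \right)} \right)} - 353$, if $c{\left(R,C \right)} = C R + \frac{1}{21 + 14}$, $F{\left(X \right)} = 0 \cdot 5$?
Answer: $- \frac{12354}{35} \approx -352.97$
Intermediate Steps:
$F{\left(X \right)} = 0$
$c{\left(R,C \right)} = \frac{1}{35} + C R$ ($c{\left(R,C \right)} = C R + \frac{1}{35} = \frac{1}{35} + C R$)
$c{\left(F{\left(a{\left(-5 \right)} \right)},K{\left(-1,\left(-1\right) 5 \right)} \right)} - 353 = \left(\frac{1}{35} + \left(-1\right) 5 \cdot 0\right) - 353 = \left(\frac{1}{35} - 0\right) - 353 = \left(\frac{1}{35} + 0\right) - 353 = \frac{1}{35} - 353 = - \frac{12354}{35}$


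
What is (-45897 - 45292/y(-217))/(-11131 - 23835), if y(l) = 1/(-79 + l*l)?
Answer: 2129222817/34966 ≈ 60894.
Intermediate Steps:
y(l) = 1/(-79 + l²)
(-45897 - 45292/y(-217))/(-11131 - 23835) = (-45897 - 45292/(1/(-79 + (-217)²)))/(-11131 - 23835) = (-45897 - 45292/(1/(-79 + 47089)))/(-34966) = (-45897 - 45292/(1/47010))*(-1/34966) = (-45897 - 45292/1/47010)*(-1/34966) = (-45897 - 45292*47010)*(-1/34966) = (-45897 - 2129176920)*(-1/34966) = -2129222817*(-1/34966) = 2129222817/34966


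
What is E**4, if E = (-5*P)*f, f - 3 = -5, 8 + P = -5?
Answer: 285610000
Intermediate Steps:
P = -13 (P = -8 - 5 = -13)
f = -2 (f = 3 - 5 = -2)
E = -130 (E = -5*(-13)*(-2) = 65*(-2) = -130)
E**4 = (-130)**4 = 285610000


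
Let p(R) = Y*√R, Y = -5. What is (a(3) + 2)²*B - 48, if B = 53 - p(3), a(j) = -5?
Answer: 429 + 45*√3 ≈ 506.94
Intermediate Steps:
p(R) = -5*√R
B = 53 + 5*√3 (B = 53 - (-5)*√3 = 53 + 5*√3 ≈ 61.660)
(a(3) + 2)²*B - 48 = (-5 + 2)²*(53 + 5*√3) - 48 = (-3)²*(53 + 5*√3) - 48 = 9*(53 + 5*√3) - 48 = (477 + 45*√3) - 48 = 429 + 45*√3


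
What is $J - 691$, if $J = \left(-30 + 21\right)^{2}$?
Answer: $-610$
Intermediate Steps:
$J = 81$ ($J = \left(-9\right)^{2} = 81$)
$J - 691 = 81 - 691 = -610$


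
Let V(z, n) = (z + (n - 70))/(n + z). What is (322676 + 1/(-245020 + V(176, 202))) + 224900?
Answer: 3622498884341/6615518 ≈ 5.4758e+5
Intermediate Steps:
V(z, n) = (-70 + n + z)/(n + z) (V(z, n) = (z + (-70 + n))/(n + z) = (-70 + n + z)/(n + z))
(322676 + 1/(-245020 + V(176, 202))) + 224900 = (322676 + 1/(-245020 + (-70 + 202 + 176)/(202 + 176))) + 224900 = (322676 + 1/(-245020 + 308/378)) + 224900 = (322676 + 1/(-245020 + (1/378)*308)) + 224900 = (322676 + 1/(-245020 + 22/27)) + 224900 = (322676 + 1/(-6615518/27)) + 224900 = (322676 - 27/6615518) + 224900 = 2134668886141/6615518 + 224900 = 3622498884341/6615518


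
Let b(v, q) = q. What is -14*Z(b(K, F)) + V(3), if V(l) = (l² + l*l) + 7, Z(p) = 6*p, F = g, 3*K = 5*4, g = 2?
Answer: -143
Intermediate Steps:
K = 20/3 (K = (5*4)/3 = (⅓)*20 = 20/3 ≈ 6.6667)
F = 2
V(l) = 7 + 2*l² (V(l) = (l² + l²) + 7 = 2*l² + 7 = 7 + 2*l²)
-14*Z(b(K, F)) + V(3) = -84*2 + (7 + 2*3²) = -14*12 + (7 + 2*9) = -168 + (7 + 18) = -168 + 25 = -143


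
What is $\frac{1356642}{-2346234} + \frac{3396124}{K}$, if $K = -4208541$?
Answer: $- \frac{2279597512723}{1645703664099} \approx -1.3852$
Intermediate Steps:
$\frac{1356642}{-2346234} + \frac{3396124}{K} = \frac{1356642}{-2346234} + \frac{3396124}{-4208541} = 1356642 \left(- \frac{1}{2346234}\right) + 3396124 \left(- \frac{1}{4208541}\right) = - \frac{226107}{391039} - \frac{3396124}{4208541} = - \frac{2279597512723}{1645703664099}$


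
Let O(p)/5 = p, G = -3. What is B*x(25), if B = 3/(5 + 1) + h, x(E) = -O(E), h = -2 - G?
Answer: -375/2 ≈ -187.50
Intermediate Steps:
O(p) = 5*p
h = 1 (h = -2 - 1*(-3) = -2 + 3 = 1)
x(E) = -5*E
B = 3/2 (B = 3/(5 + 1) + 1 = 3/6 + 1 = (⅙)*3 + 1 = ½ + 1 = 3/2 ≈ 1.5000)
B*x(25) = 3*(-5*25)/2 = (3/2)*(-125) = -375/2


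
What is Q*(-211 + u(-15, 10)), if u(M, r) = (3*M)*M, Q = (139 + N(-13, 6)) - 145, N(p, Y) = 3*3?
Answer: 1392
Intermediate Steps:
N(p, Y) = 9
Q = 3 (Q = (139 + 9) - 145 = 148 - 145 = 3)
u(M, r) = 3*M²
Q*(-211 + u(-15, 10)) = 3*(-211 + 3*(-15)²) = 3*(-211 + 3*225) = 3*(-211 + 675) = 3*464 = 1392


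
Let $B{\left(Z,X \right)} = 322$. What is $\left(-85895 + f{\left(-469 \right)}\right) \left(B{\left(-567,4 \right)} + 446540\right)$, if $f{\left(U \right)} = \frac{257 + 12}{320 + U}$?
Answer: $- \frac{5719218717888}{149} \approx -3.8384 \cdot 10^{10}$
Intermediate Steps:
$f{\left(U \right)} = \frac{269}{320 + U}$
$\left(-85895 + f{\left(-469 \right)}\right) \left(B{\left(-567,4 \right)} + 446540\right) = \left(-85895 + \frac{269}{320 - 469}\right) \left(322 + 446540\right) = \left(-85895 + \frac{269}{-149}\right) 446862 = \left(-85895 + 269 \left(- \frac{1}{149}\right)\right) 446862 = \left(-85895 - \frac{269}{149}\right) 446862 = \left(- \frac{12798624}{149}\right) 446862 = - \frac{5719218717888}{149}$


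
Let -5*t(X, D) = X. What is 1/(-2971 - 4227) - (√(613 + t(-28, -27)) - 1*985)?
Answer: 7090029/7198 - √15465/5 ≈ 960.13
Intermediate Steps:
t(X, D) = -X/5
1/(-2971 - 4227) - (√(613 + t(-28, -27)) - 1*985) = 1/(-2971 - 4227) - (√(613 - ⅕*(-28)) - 1*985) = 1/(-7198) - (√(613 + 28/5) - 985) = -1/7198 - (√(3093/5) - 985) = -1/7198 - (√15465/5 - 985) = -1/7198 - (-985 + √15465/5) = -1/7198 + (985 - √15465/5) = 7090029/7198 - √15465/5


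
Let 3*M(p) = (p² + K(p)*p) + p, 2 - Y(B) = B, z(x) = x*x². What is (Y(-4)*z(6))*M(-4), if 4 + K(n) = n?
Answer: 19008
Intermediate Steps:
z(x) = x³
K(n) = -4 + n
Y(B) = 2 - B
M(p) = p/3 + p²/3 + p*(-4 + p)/3 (M(p) = ((p² + (-4 + p)*p) + p)/3 = ((p² + p*(-4 + p)) + p)/3 = (p + p² + p*(-4 + p))/3 = p/3 + p²/3 + p*(-4 + p)/3)
(Y(-4)*z(6))*M(-4) = ((2 - 1*(-4))*6³)*((⅓)*(-4)*(-3 + 2*(-4))) = ((2 + 4)*216)*((⅓)*(-4)*(-3 - 8)) = (6*216)*((⅓)*(-4)*(-11)) = 1296*(44/3) = 19008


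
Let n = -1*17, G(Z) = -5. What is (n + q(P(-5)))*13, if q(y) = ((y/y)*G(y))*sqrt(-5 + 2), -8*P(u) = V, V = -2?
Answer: -221 - 65*I*sqrt(3) ≈ -221.0 - 112.58*I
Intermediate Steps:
P(u) = 1/4 (P(u) = -1/8*(-2) = 1/4)
n = -17
q(y) = -5*I*sqrt(3) (q(y) = ((y/y)*(-5))*sqrt(-5 + 2) = (1*(-5))*sqrt(-3) = -5*I*sqrt(3))
(n + q(P(-5)))*13 = (-17 - 5*I*sqrt(3))*13 = -221 - 65*I*sqrt(3)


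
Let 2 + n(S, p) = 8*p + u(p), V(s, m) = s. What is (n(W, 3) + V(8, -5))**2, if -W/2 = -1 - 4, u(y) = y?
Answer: 1089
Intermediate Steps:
W = 10 (W = -2*(-1 - 4) = -2*(-5) = 10)
n(S, p) = -2 + 9*p (n(S, p) = -2 + (8*p + p) = -2 + 9*p)
(n(W, 3) + V(8, -5))**2 = ((-2 + 9*3) + 8)**2 = ((-2 + 27) + 8)**2 = (25 + 8)**2 = 33**2 = 1089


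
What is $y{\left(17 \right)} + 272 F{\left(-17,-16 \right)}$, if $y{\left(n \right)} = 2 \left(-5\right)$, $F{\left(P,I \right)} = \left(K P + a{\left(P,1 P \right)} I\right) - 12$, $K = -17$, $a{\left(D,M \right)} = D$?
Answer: $149318$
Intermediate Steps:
$F{\left(P,I \right)} = -12 - 17 P + I P$ ($F{\left(P,I \right)} = \left(- 17 P + P I\right) - 12 = \left(- 17 P + I P\right) - 12 = -12 - 17 P + I P$)
$y{\left(n \right)} = -10$
$y{\left(17 \right)} + 272 F{\left(-17,-16 \right)} = -10 + 272 \left(-12 - -289 - -272\right) = -10 + 272 \left(-12 + 289 + 272\right) = -10 + 272 \cdot 549 = -10 + 149328 = 149318$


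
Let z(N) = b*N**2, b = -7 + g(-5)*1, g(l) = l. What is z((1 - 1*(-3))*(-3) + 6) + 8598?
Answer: 8166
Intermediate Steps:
b = -12 (b = -7 - 5*1 = -7 - 5 = -12)
z(N) = -12*N**2
z((1 - 1*(-3))*(-3) + 6) + 8598 = -12*((1 - 1*(-3))*(-3) + 6)**2 + 8598 = -12*((1 + 3)*(-3) + 6)**2 + 8598 = -12*(4*(-3) + 6)**2 + 8598 = -12*(-12 + 6)**2 + 8598 = -12*(-6)**2 + 8598 = -12*36 + 8598 = -432 + 8598 = 8166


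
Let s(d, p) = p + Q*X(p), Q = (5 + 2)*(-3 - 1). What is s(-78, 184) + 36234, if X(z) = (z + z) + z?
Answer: 20962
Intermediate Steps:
Q = -28 (Q = 7*(-4) = -28)
X(z) = 3*z (X(z) = 2*z + z = 3*z)
s(d, p) = -83*p (s(d, p) = p - 84*p = -83*p)
s(-78, 184) + 36234 = -83*184 + 36234 = -15272 + 36234 = 20962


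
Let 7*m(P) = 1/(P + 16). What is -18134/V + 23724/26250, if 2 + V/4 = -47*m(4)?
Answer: 2778061708/1430625 ≈ 1941.9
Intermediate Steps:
m(P) = 1/(7*(16 + P)) (m(P) = 1/(7*(P + 16)) = 1/(7*(16 + P)))
V = -327/35 (V = -8 + 4*(-47/(7*(16 + 4))) = -8 + 4*(-47/(7*20)) = -8 + 4*(-47*1/140) = -8 + 4*(-47/140) = -8 - 47/35 = -327/35 ≈ -9.3428)
-18134/V + 23724/26250 = -18134/(-327/35) + 23724/26250 = -18134*(-35/327) + 23724*(1/26250) = 634690/327 + 3954/4375 = 2778061708/1430625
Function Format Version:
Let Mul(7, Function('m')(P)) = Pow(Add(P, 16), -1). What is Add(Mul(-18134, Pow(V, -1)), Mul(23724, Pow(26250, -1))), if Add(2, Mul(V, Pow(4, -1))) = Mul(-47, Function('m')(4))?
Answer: Rational(2778061708, 1430625) ≈ 1941.9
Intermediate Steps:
Function('m')(P) = Mul(Rational(1, 7), Pow(Add(16, P), -1)) (Function('m')(P) = Mul(Rational(1, 7), Pow(Add(P, 16), -1)) = Mul(Rational(1, 7), Pow(Add(16, P), -1)))
V = Rational(-327, 35) (V = Add(-8, Mul(4, Mul(-47, Mul(Rational(1, 7), Pow(Add(16, 4), -1))))) = Add(-8, Mul(4, Mul(-47, Mul(Rational(1, 7), Pow(20, -1))))) = Add(-8, Mul(4, Mul(-47, Mul(Rational(1, 7), Rational(1, 20))))) = Add(-8, Mul(4, Mul(-47, Rational(1, 140)))) = Add(-8, Mul(4, Rational(-47, 140))) = Add(-8, Rational(-47, 35)) = Rational(-327, 35) ≈ -9.3428)
Add(Mul(-18134, Pow(V, -1)), Mul(23724, Pow(26250, -1))) = Add(Mul(-18134, Pow(Rational(-327, 35), -1)), Mul(23724, Pow(26250, -1))) = Add(Mul(-18134, Rational(-35, 327)), Mul(23724, Rational(1, 26250))) = Add(Rational(634690, 327), Rational(3954, 4375)) = Rational(2778061708, 1430625)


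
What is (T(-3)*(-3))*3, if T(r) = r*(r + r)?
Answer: -162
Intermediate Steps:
T(r) = 2*r**2 (T(r) = r*(2*r) = 2*r**2)
(T(-3)*(-3))*3 = ((2*(-3)**2)*(-3))*3 = ((2*9)*(-3))*3 = (18*(-3))*3 = -54*3 = -162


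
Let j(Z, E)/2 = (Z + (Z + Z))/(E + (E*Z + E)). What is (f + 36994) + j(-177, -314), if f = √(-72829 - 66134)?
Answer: 1016409619/27475 + I*√138963 ≈ 36994.0 + 372.78*I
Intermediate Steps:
f = I*√138963 (f = √(-138963) = I*√138963 ≈ 372.78*I)
j(Z, E) = 6*Z/(2*E + E*Z) (j(Z, E) = 2*((Z + (Z + Z))/(E + (E*Z + E))) = 2*((Z + 2*Z)/(E + (E + E*Z))) = 2*((3*Z)/(2*E + E*Z)) = 2*(3*Z/(2*E + E*Z)) = 6*Z/(2*E + E*Z))
(f + 36994) + j(-177, -314) = (I*√138963 + 36994) + 6*(-177)/(-314*(2 - 177)) = (36994 + I*√138963) + 6*(-177)*(-1/314)/(-175) = (36994 + I*√138963) + 6*(-177)*(-1/314)*(-1/175) = (36994 + I*√138963) - 531/27475 = 1016409619/27475 + I*√138963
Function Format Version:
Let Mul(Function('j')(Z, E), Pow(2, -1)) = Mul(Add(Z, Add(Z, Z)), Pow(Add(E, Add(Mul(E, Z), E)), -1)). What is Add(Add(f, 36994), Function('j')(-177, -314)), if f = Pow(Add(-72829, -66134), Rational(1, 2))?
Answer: Add(Rational(1016409619, 27475), Mul(I, Pow(138963, Rational(1, 2)))) ≈ Add(36994., Mul(372.78, I))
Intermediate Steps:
f = Mul(I, Pow(138963, Rational(1, 2))) (f = Pow(-138963, Rational(1, 2)) = Mul(I, Pow(138963, Rational(1, 2))) ≈ Mul(372.78, I))
Function('j')(Z, E) = Mul(6, Z, Pow(Add(Mul(2, E), Mul(E, Z)), -1)) (Function('j')(Z, E) = Mul(2, Mul(Add(Z, Add(Z, Z)), Pow(Add(E, Add(Mul(E, Z), E)), -1))) = Mul(2, Mul(Add(Z, Mul(2, Z)), Pow(Add(E, Add(E, Mul(E, Z))), -1))) = Mul(2, Mul(Mul(3, Z), Pow(Add(Mul(2, E), Mul(E, Z)), -1))) = Mul(2, Mul(3, Z, Pow(Add(Mul(2, E), Mul(E, Z)), -1))) = Mul(6, Z, Pow(Add(Mul(2, E), Mul(E, Z)), -1)))
Add(Add(f, 36994), Function('j')(-177, -314)) = Add(Add(Mul(I, Pow(138963, Rational(1, 2))), 36994), Mul(6, -177, Pow(-314, -1), Pow(Add(2, -177), -1))) = Add(Add(36994, Mul(I, Pow(138963, Rational(1, 2)))), Mul(6, -177, Rational(-1, 314), Pow(-175, -1))) = Add(Add(36994, Mul(I, Pow(138963, Rational(1, 2)))), Mul(6, -177, Rational(-1, 314), Rational(-1, 175))) = Add(Add(36994, Mul(I, Pow(138963, Rational(1, 2)))), Rational(-531, 27475)) = Add(Rational(1016409619, 27475), Mul(I, Pow(138963, Rational(1, 2))))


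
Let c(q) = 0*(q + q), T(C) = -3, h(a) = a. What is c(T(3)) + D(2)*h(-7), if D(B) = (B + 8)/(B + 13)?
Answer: -14/3 ≈ -4.6667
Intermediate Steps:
D(B) = (8 + B)/(13 + B)
c(q) = 0 (c(q) = 0*(2*q) = 0)
c(T(3)) + D(2)*h(-7) = 0 + ((8 + 2)/(13 + 2))*(-7) = 0 + (10/15)*(-7) = 0 + ((1/15)*10)*(-7) = 0 + (2/3)*(-7) = 0 - 14/3 = -14/3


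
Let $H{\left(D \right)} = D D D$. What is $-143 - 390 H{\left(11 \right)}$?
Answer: $-519233$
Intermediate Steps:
$H{\left(D \right)} = D^{3}$ ($H{\left(D \right)} = D^{2} D = D^{3}$)
$-143 - 390 H{\left(11 \right)} = -143 - 390 \cdot 11^{3} = -143 - 519090 = -519233$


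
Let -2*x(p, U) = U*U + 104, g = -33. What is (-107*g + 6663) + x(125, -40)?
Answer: 9342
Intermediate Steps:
x(p, U) = -52 - U²/2 (x(p, U) = -(U*U + 104)/2 = -(U² + 104)/2 = -(104 + U²)/2 = -52 - U²/2)
(-107*g + 6663) + x(125, -40) = (-107*(-33) + 6663) + (-52 - ½*(-40)²) = (3531 + 6663) + (-52 - ½*1600) = 10194 + (-52 - 800) = 10194 - 852 = 9342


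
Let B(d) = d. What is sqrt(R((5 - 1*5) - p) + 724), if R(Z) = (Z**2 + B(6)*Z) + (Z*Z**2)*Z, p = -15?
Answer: 4*sqrt(3229) ≈ 227.30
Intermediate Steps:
R(Z) = Z**2 + Z**4 + 6*Z (R(Z) = (Z**2 + 6*Z) + (Z*Z**2)*Z = (Z**2 + 6*Z) + Z**3*Z = (Z**2 + 6*Z) + Z**4 = Z**2 + Z**4 + 6*Z)
sqrt(R((5 - 1*5) - p) + 724) = sqrt(((5 - 1*5) - 1*(-15))*(6 + ((5 - 1*5) - 1*(-15)) + ((5 - 1*5) - 1*(-15))**3) + 724) = sqrt(((5 - 5) + 15)*(6 + ((5 - 5) + 15) + ((5 - 5) + 15)**3) + 724) = sqrt((0 + 15)*(6 + (0 + 15) + (0 + 15)**3) + 724) = sqrt(15*(6 + 15 + 15**3) + 724) = sqrt(15*(6 + 15 + 3375) + 724) = sqrt(15*3396 + 724) = sqrt(50940 + 724) = sqrt(51664) = 4*sqrt(3229)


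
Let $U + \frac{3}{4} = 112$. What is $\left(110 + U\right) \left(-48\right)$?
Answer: $-10620$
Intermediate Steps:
$U = \frac{445}{4}$ ($U = - \frac{3}{4} + 112 = \frac{445}{4} \approx 111.25$)
$\left(110 + U\right) \left(-48\right) = \left(110 + \frac{445}{4}\right) \left(-48\right) = \frac{885}{4} \left(-48\right) = -10620$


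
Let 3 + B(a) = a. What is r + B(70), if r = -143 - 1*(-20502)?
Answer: 20426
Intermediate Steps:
r = 20359 (r = -143 + 20502 = 20359)
B(a) = -3 + a
r + B(70) = 20359 + (-3 + 70) = 20359 + 67 = 20426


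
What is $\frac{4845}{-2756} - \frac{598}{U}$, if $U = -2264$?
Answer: $- \frac{291281}{194987} \approx -1.4938$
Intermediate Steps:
$\frac{4845}{-2756} - \frac{598}{U} = \frac{4845}{-2756} - \frac{598}{-2264} = 4845 \left(- \frac{1}{2756}\right) - - \frac{299}{1132} = - \frac{4845}{2756} + \frac{299}{1132} = - \frac{291281}{194987}$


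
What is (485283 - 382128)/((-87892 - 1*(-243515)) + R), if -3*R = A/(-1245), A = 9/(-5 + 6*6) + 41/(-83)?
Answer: 991335539025/1495561151041 ≈ 0.66285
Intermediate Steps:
A = -524/2573 (A = 9/(-5 + 36) + 41*(-1/83) = 9/31 - 41/83 = -524/2573 ≈ -0.20365)
R = -524/9610155 (R = -(-524)/(3*(-1245)*2573) = -(-1)*(-524)/(3735*2573) = -1/3*524/3203385 = -524/9610155 ≈ -5.4526e-5)
(485283 - 382128)/((-87892 - 1*(-243515)) + R) = (485283 - 382128)/((-87892 - 1*(-243515)) - 524/9610155) = 103155/((-87892 + 243515) - 524/9610155) = 103155/(155623 - 524/9610155) = 103155/(1495561151041/9610155) = 103155*(9610155/1495561151041) = 991335539025/1495561151041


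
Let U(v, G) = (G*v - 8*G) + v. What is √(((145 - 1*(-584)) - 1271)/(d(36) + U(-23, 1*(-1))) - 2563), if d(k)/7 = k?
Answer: I*√43349930/130 ≈ 50.647*I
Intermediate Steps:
d(k) = 7*k
U(v, G) = v - 8*G + G*v (U(v, G) = (-8*G + G*v) + v = v - 8*G + G*v)
√(((145 - 1*(-584)) - 1271)/(d(36) + U(-23, 1*(-1))) - 2563) = √(((145 - 1*(-584)) - 1271)/(7*36 + (-23 - 8*(-1) + (1*(-1))*(-23))) - 2563) = √(((145 + 584) - 1271)/(252 + (-23 - 8*(-1) - 1*(-23))) - 2563) = √((729 - 1271)/(252 + (-23 + 8 + 23)) - 2563) = √(-542/(252 + 8) - 2563) = √(-542/260 - 2563) = √(-542*1/260 - 2563) = √(-271/130 - 2563) = √(-333461/130) = I*√43349930/130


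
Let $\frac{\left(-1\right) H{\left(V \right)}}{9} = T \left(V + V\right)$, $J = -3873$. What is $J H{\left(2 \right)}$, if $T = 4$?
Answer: $557712$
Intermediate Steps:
$H{\left(V \right)} = - 72 V$ ($H{\left(V \right)} = - 9 \cdot 4 \left(V + V\right) = - 9 \cdot 4 \cdot 2 V = - 9 \cdot 8 V = - 72 V$)
$J H{\left(2 \right)} = - 3873 \left(\left(-72\right) 2\right) = \left(-3873\right) \left(-144\right) = 557712$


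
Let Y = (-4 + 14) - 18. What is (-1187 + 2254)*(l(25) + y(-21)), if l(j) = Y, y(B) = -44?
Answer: -55484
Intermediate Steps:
Y = -8 (Y = 10 - 18 = -8)
l(j) = -8
(-1187 + 2254)*(l(25) + y(-21)) = (-1187 + 2254)*(-8 - 44) = 1067*(-52) = -55484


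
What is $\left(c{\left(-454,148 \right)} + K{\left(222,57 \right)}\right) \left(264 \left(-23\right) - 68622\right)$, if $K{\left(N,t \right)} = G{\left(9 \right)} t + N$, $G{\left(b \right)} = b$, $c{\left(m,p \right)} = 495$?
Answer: $-91873620$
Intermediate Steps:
$K{\left(N,t \right)} = N + 9 t$ ($K{\left(N,t \right)} = 9 t + N = N + 9 t$)
$\left(c{\left(-454,148 \right)} + K{\left(222,57 \right)}\right) \left(264 \left(-23\right) - 68622\right) = \left(495 + \left(222 + 9 \cdot 57\right)\right) \left(264 \left(-23\right) - 68622\right) = \left(495 + \left(222 + 513\right)\right) \left(-6072 - 68622\right) = \left(495 + 735\right) \left(-74694\right) = 1230 \left(-74694\right) = -91873620$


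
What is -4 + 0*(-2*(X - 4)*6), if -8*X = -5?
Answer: -4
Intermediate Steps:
X = 5/8 (X = -⅛*(-5) = 5/8 ≈ 0.62500)
-4 + 0*(-2*(X - 4)*6) = -4 + 0*(-2*(5/8 - 4)*6) = -4 + 0*(-2*(-27/8)*6) = -4 + 0*((27/4)*6) = -4 + 0*(81/2) = -4 + 0 = -4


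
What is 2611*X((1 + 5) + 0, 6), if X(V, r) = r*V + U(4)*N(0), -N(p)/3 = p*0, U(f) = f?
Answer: 93996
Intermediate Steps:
N(p) = 0 (N(p) = -3*p*0 = -3*0 = 0)
X(V, r) = V*r (X(V, r) = r*V + 4*0 = V*r + 0 = V*r)
2611*X((1 + 5) + 0, 6) = 2611*(((1 + 5) + 0)*6) = 2611*((6 + 0)*6) = 2611*(6*6) = 2611*36 = 93996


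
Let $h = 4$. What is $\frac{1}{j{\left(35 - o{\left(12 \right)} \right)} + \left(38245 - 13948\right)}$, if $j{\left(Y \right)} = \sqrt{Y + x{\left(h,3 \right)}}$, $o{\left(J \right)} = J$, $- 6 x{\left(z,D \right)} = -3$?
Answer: $\frac{48594}{1180688371} - \frac{\sqrt{94}}{1180688371} \approx 4.1149 \cdot 10^{-5}$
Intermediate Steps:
$x{\left(z,D \right)} = \frac{1}{2}$ ($x{\left(z,D \right)} = \left(- \frac{1}{6}\right) \left(-3\right) = \frac{1}{2}$)
$j{\left(Y \right)} = \sqrt{\frac{1}{2} + Y}$ ($j{\left(Y \right)} = \sqrt{Y + \frac{1}{2}} = \sqrt{\frac{1}{2} + Y}$)
$\frac{1}{j{\left(35 - o{\left(12 \right)} \right)} + \left(38245 - 13948\right)} = \frac{1}{\frac{\sqrt{2 + 4 \left(35 - 12\right)}}{2} + \left(38245 - 13948\right)} = \frac{1}{\frac{\sqrt{2 + 4 \left(35 - 12\right)}}{2} + 24297} = \frac{1}{\frac{\sqrt{2 + 4 \cdot 23}}{2} + 24297} = \frac{1}{\frac{\sqrt{2 + 92}}{2} + 24297} = \frac{1}{\frac{\sqrt{94}}{2} + 24297} = \frac{1}{24297 + \frac{\sqrt{94}}{2}}$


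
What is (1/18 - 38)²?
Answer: 466489/324 ≈ 1439.8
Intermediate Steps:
(1/18 - 38)² = (-683/18)² = 466489/324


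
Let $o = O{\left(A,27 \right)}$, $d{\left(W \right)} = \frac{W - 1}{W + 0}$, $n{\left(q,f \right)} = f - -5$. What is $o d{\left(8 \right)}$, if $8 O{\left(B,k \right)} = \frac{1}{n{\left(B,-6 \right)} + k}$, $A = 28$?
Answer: $\frac{7}{1664} \approx 0.0042067$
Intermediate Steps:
$n{\left(q,f \right)} = 5 + f$ ($n{\left(q,f \right)} = f + 5 = 5 + f$)
$d{\left(W \right)} = \frac{-1 + W}{W}$
$O{\left(B,k \right)} = \frac{1}{8 \left(-1 + k\right)}$ ($O{\left(B,k \right)} = \frac{1}{8 \left(\left(5 - 6\right) + k\right)} = \frac{1}{8 \left(-1 + k\right)}$)
$o = \frac{1}{208}$ ($o = \frac{1}{8 \left(-1 + 27\right)} = \frac{1}{8 \cdot 26} = \frac{1}{8} \cdot \frac{1}{26} = \frac{1}{208} \approx 0.0048077$)
$o d{\left(8 \right)} = \frac{\frac{1}{8} \left(-1 + 8\right)}{208} = \frac{\frac{1}{8} \cdot 7}{208} = \frac{1}{208} \cdot \frac{7}{8} = \frac{7}{1664}$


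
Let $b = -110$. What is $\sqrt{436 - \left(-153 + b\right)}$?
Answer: $\sqrt{699} \approx 26.439$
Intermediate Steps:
$\sqrt{436 - \left(-153 + b\right)} = \sqrt{436 + \left(153 - -110\right)} = \sqrt{436 + \left(153 + 110\right)} = \sqrt{436 + 263} = \sqrt{699}$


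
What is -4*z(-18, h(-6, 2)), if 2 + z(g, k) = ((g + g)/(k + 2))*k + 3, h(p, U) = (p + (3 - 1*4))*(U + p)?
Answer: 652/5 ≈ 130.40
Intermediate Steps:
h(p, U) = (-1 + p)*(U + p) (h(p, U) = (p + (3 - 4))*(U + p) = (p - 1)*(U + p) = (-1 + p)*(U + p))
z(g, k) = 1 + 2*g*k/(2 + k) (z(g, k) = -2 + (((g + g)/(k + 2))*k + 3) = -2 + (((2*g)/(2 + k))*k + 3) = -2 + ((2*g/(2 + k))*k + 3) = -2 + (2*g*k/(2 + k) + 3) = -2 + (3 + 2*g*k/(2 + k)) = 1 + 2*g*k/(2 + k))
-4*z(-18, h(-6, 2)) = -4*(2 + ((-6)² - 1*2 - 1*(-6) + 2*(-6)) + 2*(-18)*((-6)² - 1*2 - 1*(-6) + 2*(-6)))/(2 + ((-6)² - 1*2 - 1*(-6) + 2*(-6))) = -4*(2 + (36 - 2 + 6 - 12) + 2*(-18)*(36 - 2 + 6 - 12))/(2 + (36 - 2 + 6 - 12)) = -4*(2 + 28 + 2*(-18)*28)/(2 + 28) = -4*(2 + 28 - 1008)/30 = -2*(-978)/15 = -4*(-163/5) = 652/5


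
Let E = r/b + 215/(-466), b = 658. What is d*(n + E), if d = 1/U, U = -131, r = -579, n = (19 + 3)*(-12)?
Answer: 20340269/10042067 ≈ 2.0255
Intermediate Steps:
n = -264 (n = 22*(-12) = -264)
E = -102821/76657 (E = -579/658 + 215/(-466) = -579*1/658 + 215*(-1/466) = -579/658 - 215/466 = -102821/76657 ≈ -1.3413)
d = -1/131 (d = 1/(-131) = -1/131 ≈ -0.0076336)
d*(n + E) = -(-264 - 102821/76657)/131 = -1/131*(-20340269/76657) = 20340269/10042067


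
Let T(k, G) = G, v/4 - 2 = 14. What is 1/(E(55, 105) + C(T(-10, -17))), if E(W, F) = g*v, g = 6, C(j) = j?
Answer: 1/367 ≈ 0.0027248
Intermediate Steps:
v = 64 (v = 8 + 4*14 = 8 + 56 = 64)
E(W, F) = 384 (E(W, F) = 6*64 = 384)
1/(E(55, 105) + C(T(-10, -17))) = 1/(384 - 17) = 1/367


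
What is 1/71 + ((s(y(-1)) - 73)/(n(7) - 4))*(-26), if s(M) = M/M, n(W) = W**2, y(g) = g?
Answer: 14773/355 ≈ 41.614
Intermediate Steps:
s(M) = 1
1/71 + ((s(y(-1)) - 73)/(n(7) - 4))*(-26) = 1/71 + ((1 - 73)/(7**2 - 4))*(-26) = 1/71 - 72/(49 - 4)*(-26) = 1/71 - 72/45*(-26) = 1/71 - 72*1/45*(-26) = 1/71 - 8/5*(-26) = 1/71 + 208/5 = 14773/355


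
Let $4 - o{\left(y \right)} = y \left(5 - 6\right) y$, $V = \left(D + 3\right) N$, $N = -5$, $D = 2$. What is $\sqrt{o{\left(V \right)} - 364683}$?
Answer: $i \sqrt{364054} \approx 603.37 i$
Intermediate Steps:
$V = -25$ ($V = \left(2 + 3\right) \left(-5\right) = 5 \left(-5\right) = -25$)
$o{\left(y \right)} = 4 + y^{2}$ ($o{\left(y \right)} = 4 - y \left(5 - 6\right) y = 4 - y \left(-1\right) y = 4 - - y y = 4 - - y^{2} = 4 + y^{2}$)
$\sqrt{o{\left(V \right)} - 364683} = \sqrt{\left(4 + \left(-25\right)^{2}\right) - 364683} = \sqrt{\left(4 + 625\right) - 364683} = \sqrt{629 - 364683} = \sqrt{-364054} = i \sqrt{364054}$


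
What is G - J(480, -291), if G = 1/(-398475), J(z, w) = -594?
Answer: 236694149/398475 ≈ 594.00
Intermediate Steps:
G = -1/398475 ≈ -2.5096e-6
G - J(480, -291) = -1/398475 - 1*(-594) = -1/398475 + 594 = 236694149/398475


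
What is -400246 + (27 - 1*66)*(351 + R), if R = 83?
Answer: -417172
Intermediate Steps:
-400246 + (27 - 1*66)*(351 + R) = -400246 + (27 - 1*66)*(351 + 83) = -400246 + (27 - 66)*434 = -400246 - 39*434 = -400246 - 16926 = -417172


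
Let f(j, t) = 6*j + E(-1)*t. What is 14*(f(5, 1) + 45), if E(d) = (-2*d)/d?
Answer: 1022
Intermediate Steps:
E(d) = -2
f(j, t) = -2*t + 6*j (f(j, t) = 6*j - 2*t = -2*t + 6*j)
14*(f(5, 1) + 45) = 14*((-2*1 + 6*5) + 45) = 14*((-2 + 30) + 45) = 14*(28 + 45) = 14*73 = 1022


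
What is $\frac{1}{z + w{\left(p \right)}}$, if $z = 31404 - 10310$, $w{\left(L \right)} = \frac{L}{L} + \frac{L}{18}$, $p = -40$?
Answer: $\frac{9}{189835} \approx 4.741 \cdot 10^{-5}$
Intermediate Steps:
$w{\left(L \right)} = 1 + \frac{L}{18}$ ($w{\left(L \right)} = 1 + L \frac{1}{18} = 1 + \frac{L}{18}$)
$z = 21094$ ($z = 31404 - 10310 = 21094$)
$\frac{1}{z + w{\left(p \right)}} = \frac{1}{21094 + \left(1 + \frac{1}{18} \left(-40\right)\right)} = \frac{1}{21094 + \left(1 - \frac{20}{9}\right)} = \frac{1}{21094 - \frac{11}{9}} = \frac{1}{\frac{189835}{9}} = \frac{9}{189835}$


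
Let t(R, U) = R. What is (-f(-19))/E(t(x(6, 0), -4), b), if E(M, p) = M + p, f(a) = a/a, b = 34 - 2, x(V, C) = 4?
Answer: -1/36 ≈ -0.027778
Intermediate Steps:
b = 32
f(a) = 1
(-f(-19))/E(t(x(6, 0), -4), b) = (-1*1)/(4 + 32) = -1/36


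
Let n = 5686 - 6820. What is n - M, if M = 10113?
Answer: -11247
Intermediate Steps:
n = -1134
n - M = -1134 - 1*10113 = -1134 - 10113 = -11247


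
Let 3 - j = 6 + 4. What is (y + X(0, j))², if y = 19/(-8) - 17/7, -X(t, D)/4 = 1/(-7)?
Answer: 56169/3136 ≈ 17.911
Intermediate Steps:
j = -7 (j = 3 - (6 + 4) = 3 - 1*10 = 3 - 10 = -7)
X(t, D) = 4/7 (X(t, D) = -4/(-7) = -4*(-⅐) = 4/7)
y = -269/56 (y = 19*(-⅛) - 17*⅐ = -19/8 - 17/7 = -269/56 ≈ -4.8036)
(y + X(0, j))² = (-269/56 + 4/7)² = (-237/56)² = 56169/3136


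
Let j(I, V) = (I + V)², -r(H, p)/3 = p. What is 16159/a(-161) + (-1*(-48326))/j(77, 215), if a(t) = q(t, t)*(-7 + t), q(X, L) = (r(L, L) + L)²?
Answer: 719527877/1271580576 ≈ 0.56585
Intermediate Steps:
r(H, p) = -3*p
q(X, L) = 4*L² (q(X, L) = (-3*L + L)² = (-2*L)² = 4*L²)
a(t) = 4*t²*(-7 + t) (a(t) = (4*t²)*(-7 + t) = 4*t²*(-7 + t))
16159/a(-161) + (-1*(-48326))/j(77, 215) = 16159/((4*(-161)²*(-7 - 161))) + (-1*(-48326))/((77 + 215)²) = 16159/((4*25921*(-168))) + 48326/(292²) = 16159/(-17418912) + 48326/85264 = 16159*(-1/17418912) + 48326*(1/85264) = -16159/17418912 + 331/584 = 719527877/1271580576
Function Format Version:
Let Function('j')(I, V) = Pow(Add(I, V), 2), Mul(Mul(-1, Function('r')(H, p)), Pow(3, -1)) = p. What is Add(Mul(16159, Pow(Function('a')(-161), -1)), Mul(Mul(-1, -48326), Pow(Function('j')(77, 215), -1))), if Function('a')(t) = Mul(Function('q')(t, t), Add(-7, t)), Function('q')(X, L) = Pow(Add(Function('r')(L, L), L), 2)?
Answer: Rational(719527877, 1271580576) ≈ 0.56585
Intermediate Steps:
Function('r')(H, p) = Mul(-3, p)
Function('q')(X, L) = Mul(4, Pow(L, 2)) (Function('q')(X, L) = Pow(Add(Mul(-3, L), L), 2) = Pow(Mul(-2, L), 2) = Mul(4, Pow(L, 2)))
Function('a')(t) = Mul(4, Pow(t, 2), Add(-7, t)) (Function('a')(t) = Mul(Mul(4, Pow(t, 2)), Add(-7, t)) = Mul(4, Pow(t, 2), Add(-7, t)))
Add(Mul(16159, Pow(Function('a')(-161), -1)), Mul(Mul(-1, -48326), Pow(Function('j')(77, 215), -1))) = Add(Mul(16159, Pow(Mul(4, Pow(-161, 2), Add(-7, -161)), -1)), Mul(Mul(-1, -48326), Pow(Pow(Add(77, 215), 2), -1))) = Add(Mul(16159, Pow(Mul(4, 25921, -168), -1)), Mul(48326, Pow(Pow(292, 2), -1))) = Add(Mul(16159, Pow(-17418912, -1)), Mul(48326, Pow(85264, -1))) = Add(Mul(16159, Rational(-1, 17418912)), Mul(48326, Rational(1, 85264))) = Add(Rational(-16159, 17418912), Rational(331, 584)) = Rational(719527877, 1271580576)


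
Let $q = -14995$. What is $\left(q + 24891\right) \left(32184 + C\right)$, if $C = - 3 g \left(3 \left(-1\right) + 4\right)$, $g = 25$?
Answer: $317750664$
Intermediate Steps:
$C = -75$ ($C = \left(-3\right) 25 \left(3 \left(-1\right) + 4\right) = - 75 \left(-3 + 4\right) = \left(-75\right) 1 = -75$)
$\left(q + 24891\right) \left(32184 + C\right) = \left(-14995 + 24891\right) \left(32184 - 75\right) = 9896 \cdot 32109 = 317750664$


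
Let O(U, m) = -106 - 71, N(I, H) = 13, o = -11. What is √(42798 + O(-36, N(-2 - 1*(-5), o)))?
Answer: √42621 ≈ 206.45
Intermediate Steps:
O(U, m) = -177
√(42798 + O(-36, N(-2 - 1*(-5), o))) = √(42798 - 177) = √42621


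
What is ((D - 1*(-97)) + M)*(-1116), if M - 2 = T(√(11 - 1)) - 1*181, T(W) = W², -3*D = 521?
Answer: 274164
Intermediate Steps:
D = -521/3 (D = -⅓*521 = -521/3 ≈ -173.67)
M = -169 (M = 2 + ((√(11 - 1))² - 1*181) = 2 + ((√10)² - 181) = 2 + (10 - 181) = 2 - 171 = -169)
((D - 1*(-97)) + M)*(-1116) = ((-521/3 - 1*(-97)) - 169)*(-1116) = ((-521/3 + 97) - 169)*(-1116) = (-230/3 - 169)*(-1116) = -737/3*(-1116) = 274164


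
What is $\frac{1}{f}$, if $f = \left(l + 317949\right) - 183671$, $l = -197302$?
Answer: $- \frac{1}{63024} \approx -1.5867 \cdot 10^{-5}$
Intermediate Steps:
$f = -63024$ ($f = \left(-197302 + 317949\right) - 183671 = 120647 - 183671 = -63024$)
$\frac{1}{f} = \frac{1}{-63024} = - \frac{1}{63024}$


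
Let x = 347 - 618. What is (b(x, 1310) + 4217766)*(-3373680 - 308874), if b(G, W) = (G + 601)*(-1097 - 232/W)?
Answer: -1860044694554520/131 ≈ -1.4199e+13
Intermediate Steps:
x = -271
b(G, W) = (-1097 - 232/W)*(601 + G) (b(G, W) = (601 + G)*(-1097 - 232/W) = (-1097 - 232/W)*(601 + G))
(b(x, 1310) + 4217766)*(-3373680 - 308874) = ((-139432 - 232*(-271) - 1097*1310*(601 - 271))/1310 + 4217766)*(-3373680 - 308874) = ((-139432 + 62872 - 1097*1310*330)/1310 + 4217766)*(-3682554) = ((-139432 + 62872 - 474233100)/1310 + 4217766)*(-3682554) = ((1/1310)*(-474309660) + 4217766)*(-3682554) = (-47430966/131 + 4217766)*(-3682554) = (505096380/131)*(-3682554) = -1860044694554520/131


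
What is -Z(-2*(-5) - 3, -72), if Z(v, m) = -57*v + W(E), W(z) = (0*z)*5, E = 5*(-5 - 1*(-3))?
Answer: 399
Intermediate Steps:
E = -10 (E = 5*(-5 + 3) = 5*(-2) = -10)
W(z) = 0 (W(z) = 0*5 = 0)
Z(v, m) = -57*v (Z(v, m) = -57*v + 0 = -57*v)
-Z(-2*(-5) - 3, -72) = -(-57)*(-2*(-5) - 3) = -(-57)*(10 - 3) = -(-57)*7 = -1*(-399) = 399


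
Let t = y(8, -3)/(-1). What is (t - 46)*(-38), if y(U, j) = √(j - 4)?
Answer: 1748 + 38*I*√7 ≈ 1748.0 + 100.54*I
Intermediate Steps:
y(U, j) = √(-4 + j)
t = -I*√7 (t = √(-4 - 3)/(-1) = √(-7)*(-1) = (I*√7)*(-1) = -I*√7 ≈ -2.6458*I)
(t - 46)*(-38) = (-I*√7 - 46)*(-38) = (-46 - I*√7)*(-38) = 1748 + 38*I*√7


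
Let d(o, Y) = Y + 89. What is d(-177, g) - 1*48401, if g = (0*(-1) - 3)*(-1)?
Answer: -48309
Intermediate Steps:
g = 3 (g = (0 - 3)*(-1) = -3*(-1) = 3)
d(o, Y) = 89 + Y
d(-177, g) - 1*48401 = (89 + 3) - 1*48401 = 92 - 48401 = -48309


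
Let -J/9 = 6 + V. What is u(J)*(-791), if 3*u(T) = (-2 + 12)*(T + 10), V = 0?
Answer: 348040/3 ≈ 1.1601e+5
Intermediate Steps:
J = -54 (J = -9*(6 + 0) = -9*6 = -54)
u(T) = 100/3 + 10*T/3 (u(T) = ((-2 + 12)*(T + 10))/3 = (10*(10 + T))/3 = (100 + 10*T)/3 = 100/3 + 10*T/3)
u(J)*(-791) = (100/3 + (10/3)*(-54))*(-791) = (100/3 - 180)*(-791) = -440/3*(-791) = 348040/3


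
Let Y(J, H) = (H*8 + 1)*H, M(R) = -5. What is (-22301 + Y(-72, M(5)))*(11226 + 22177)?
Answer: -738406718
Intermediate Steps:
Y(J, H) = H*(1 + 8*H) (Y(J, H) = (8*H + 1)*H = (1 + 8*H)*H = H*(1 + 8*H))
(-22301 + Y(-72, M(5)))*(11226 + 22177) = (-22301 - 5*(1 + 8*(-5)))*(11226 + 22177) = (-22301 - 5*(1 - 40))*33403 = (-22301 - 5*(-39))*33403 = (-22301 + 195)*33403 = -22106*33403 = -738406718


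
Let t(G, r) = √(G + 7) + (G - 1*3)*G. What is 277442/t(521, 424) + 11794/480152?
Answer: 4601327881483777/4371431909912764 - 277442*√33/18208533589 ≈ 1.0525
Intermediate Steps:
t(G, r) = √(7 + G) + G*(-3 + G) (t(G, r) = √(7 + G) + (G - 3)*G = √(7 + G) + (-3 + G)*G = √(7 + G) + G*(-3 + G))
277442/t(521, 424) + 11794/480152 = 277442/(521² + √(7 + 521) - 3*521) + 11794/480152 = 277442/(271441 + √528 - 1563) + 11794*(1/480152) = 277442/(271441 + 4*√33 - 1563) + 5897/240076 = 277442/(269878 + 4*√33) + 5897/240076 = 5897/240076 + 277442/(269878 + 4*√33)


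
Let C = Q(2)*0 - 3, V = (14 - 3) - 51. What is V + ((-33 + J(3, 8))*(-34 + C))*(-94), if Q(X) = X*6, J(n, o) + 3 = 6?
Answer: -104380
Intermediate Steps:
J(n, o) = 3 (J(n, o) = -3 + 6 = 3)
Q(X) = 6*X
V = -40 (V = 11 - 51 = -40)
C = -3 (C = (6*2)*0 - 3 = 12*0 - 3 = 0 - 3 = -3)
V + ((-33 + J(3, 8))*(-34 + C))*(-94) = -40 + ((-33 + 3)*(-34 - 3))*(-94) = -40 - 30*(-37)*(-94) = -40 + 1110*(-94) = -40 - 104340 = -104380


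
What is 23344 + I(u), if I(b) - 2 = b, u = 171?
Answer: 23517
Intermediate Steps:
I(b) = 2 + b
23344 + I(u) = 23344 + (2 + 171) = 23344 + 173 = 23517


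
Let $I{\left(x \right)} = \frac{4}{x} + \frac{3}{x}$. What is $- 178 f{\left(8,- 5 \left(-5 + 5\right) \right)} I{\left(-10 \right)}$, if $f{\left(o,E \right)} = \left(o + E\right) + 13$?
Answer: $\frac{13083}{5} \approx 2616.6$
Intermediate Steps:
$I{\left(x \right)} = \frac{7}{x}$
$f{\left(o,E \right)} = 13 + E + o$ ($f{\left(o,E \right)} = \left(E + o\right) + 13 = 13 + E + o$)
$- 178 f{\left(8,- 5 \left(-5 + 5\right) \right)} I{\left(-10 \right)} = - 178 \left(13 - 5 \left(-5 + 5\right) + 8\right) \frac{7}{-10} = - 178 \left(13 - 0 + 8\right) 7 \left(- \frac{1}{10}\right) = - 178 \left(13 + 0 + 8\right) \left(- \frac{7}{10}\right) = \left(-178\right) 21 \left(- \frac{7}{10}\right) = \left(-3738\right) \left(- \frac{7}{10}\right) = \frac{13083}{5}$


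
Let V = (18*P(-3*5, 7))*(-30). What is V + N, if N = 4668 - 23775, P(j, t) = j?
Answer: -11007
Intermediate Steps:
N = -19107
V = 8100 (V = (18*(-3*5))*(-30) = (18*(-15))*(-30) = -270*(-30) = 8100)
V + N = 8100 - 19107 = -11007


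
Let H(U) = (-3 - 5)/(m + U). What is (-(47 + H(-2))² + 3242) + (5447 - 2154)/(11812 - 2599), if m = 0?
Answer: 159698/249 ≈ 641.36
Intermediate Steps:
H(U) = -8/U (H(U) = (-3 - 5)/(0 + U) = -8/U)
(-(47 + H(-2))² + 3242) + (5447 - 2154)/(11812 - 2599) = (-(47 - 8/(-2))² + 3242) + (5447 - 2154)/(11812 - 2599) = (-(47 - 8*(-½))² + 3242) + 3293/9213 = (-(47 + 4)² + 3242) + 3293*(1/9213) = (-1*51² + 3242) + 89/249 = (-1*2601 + 3242) + 89/249 = (-2601 + 3242) + 89/249 = 641 + 89/249 = 159698/249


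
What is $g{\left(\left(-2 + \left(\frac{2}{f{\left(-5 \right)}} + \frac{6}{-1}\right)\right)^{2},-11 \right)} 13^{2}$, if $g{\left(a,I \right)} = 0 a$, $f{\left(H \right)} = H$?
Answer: $0$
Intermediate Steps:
$g{\left(a,I \right)} = 0$
$g{\left(\left(-2 + \left(\frac{2}{f{\left(-5 \right)}} + \frac{6}{-1}\right)\right)^{2},-11 \right)} 13^{2} = 0 \cdot 13^{2} = 0 \cdot 169 = 0$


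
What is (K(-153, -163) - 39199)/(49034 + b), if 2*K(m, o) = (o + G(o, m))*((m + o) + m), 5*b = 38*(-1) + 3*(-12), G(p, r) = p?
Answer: 23280/30637 ≈ 0.75987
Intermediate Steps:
b = -74/5 (b = (38*(-1) + 3*(-12))/5 = (-38 - 36)/5 = (1/5)*(-74) = -74/5 ≈ -14.800)
K(m, o) = o*(o + 2*m) (K(m, o) = ((o + o)*((m + o) + m))/2 = ((2*o)*(o + 2*m))/2 = (2*o*(o + 2*m))/2 = o*(o + 2*m))
(K(-153, -163) - 39199)/(49034 + b) = (-163*(-163 + 2*(-153)) - 39199)/(49034 - 74/5) = (-163*(-163 - 306) - 39199)/(245096/5) = (-163*(-469) - 39199)*(5/245096) = (76447 - 39199)*(5/245096) = 37248*(5/245096) = 23280/30637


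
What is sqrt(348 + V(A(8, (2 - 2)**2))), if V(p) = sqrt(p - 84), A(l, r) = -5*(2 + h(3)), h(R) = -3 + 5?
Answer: sqrt(348 + 2*I*sqrt(26)) ≈ 18.657 + 0.2733*I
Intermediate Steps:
h(R) = 2
A(l, r) = -20 (A(l, r) = -5*(2 + 2) = -5*4 = -20)
V(p) = sqrt(-84 + p)
sqrt(348 + V(A(8, (2 - 2)**2))) = sqrt(348 + sqrt(-84 - 20)) = sqrt(348 + sqrt(-104)) = sqrt(348 + 2*I*sqrt(26))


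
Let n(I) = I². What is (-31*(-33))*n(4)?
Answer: 16368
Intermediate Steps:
(-31*(-33))*n(4) = -31*(-33)*4² = 1023*16 = 16368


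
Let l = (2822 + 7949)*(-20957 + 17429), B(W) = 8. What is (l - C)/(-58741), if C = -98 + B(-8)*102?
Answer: 38000806/58741 ≈ 646.92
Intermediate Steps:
l = -38000088 (l = 10771*(-3528) = -38000088)
C = 718 (C = -98 + 8*102 = -98 + 816 = 718)
(l - C)/(-58741) = (-38000088 - 1*718)/(-58741) = (-38000088 - 718)*(-1/58741) = -38000806*(-1/58741) = 38000806/58741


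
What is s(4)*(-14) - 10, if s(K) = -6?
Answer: 74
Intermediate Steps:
s(4)*(-14) - 10 = -6*(-14) - 10 = 84 - 10 = 74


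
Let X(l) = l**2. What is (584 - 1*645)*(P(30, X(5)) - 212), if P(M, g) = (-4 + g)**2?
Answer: -13969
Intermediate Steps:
(584 - 1*645)*(P(30, X(5)) - 212) = (584 - 1*645)*((-4 + 5**2)**2 - 212) = (584 - 645)*((-4 + 25)**2 - 212) = -61*(21**2 - 212) = -61*(441 - 212) = -61*229 = -13969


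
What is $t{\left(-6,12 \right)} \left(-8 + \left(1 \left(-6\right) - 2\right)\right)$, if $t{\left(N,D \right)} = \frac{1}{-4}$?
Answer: $4$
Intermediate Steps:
$t{\left(N,D \right)} = - \frac{1}{4}$
$t{\left(-6,12 \right)} \left(-8 + \left(1 \left(-6\right) - 2\right)\right) = - \frac{-8 + \left(1 \left(-6\right) - 2\right)}{4} = - \frac{-8 - 8}{4} = \left(- \frac{1}{4}\right) \left(-16\right) = 4$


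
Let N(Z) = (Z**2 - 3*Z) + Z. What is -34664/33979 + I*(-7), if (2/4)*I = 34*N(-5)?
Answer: -566124804/33979 ≈ -16661.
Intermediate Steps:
N(Z) = Z**2 - 2*Z
I = 2380 (I = 2*(34*(-5*(-2 - 5))) = 2*(34*(-5*(-7))) = 2*(34*35) = 2*1190 = 2380)
-34664/33979 + I*(-7) = -34664/33979 + 2380*(-7) = -34664*1/33979 - 16660 = -34664/33979 - 16660 = -566124804/33979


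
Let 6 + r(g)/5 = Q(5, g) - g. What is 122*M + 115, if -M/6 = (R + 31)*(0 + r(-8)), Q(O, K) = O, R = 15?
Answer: -1178405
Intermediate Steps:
r(g) = -5 - 5*g (r(g) = -30 + 5*(5 - g) = -30 + (25 - 5*g) = -5 - 5*g)
M = -9660 (M = -6*(15 + 31)*(0 + (-5 - 5*(-8))) = -276*(0 + (-5 + 40)) = -276*(0 + 35) = -276*35 = -6*1610 = -9660)
122*M + 115 = 122*(-9660) + 115 = -1178520 + 115 = -1178405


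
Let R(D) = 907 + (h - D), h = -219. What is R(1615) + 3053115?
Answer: 3052188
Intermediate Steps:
R(D) = 688 - D (R(D) = 907 + (-219 - D) = 688 - D)
R(1615) + 3053115 = (688 - 1*1615) + 3053115 = (688 - 1615) + 3053115 = -927 + 3053115 = 3052188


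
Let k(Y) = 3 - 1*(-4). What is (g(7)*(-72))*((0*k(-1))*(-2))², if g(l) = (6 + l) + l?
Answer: 0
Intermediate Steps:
k(Y) = 7 (k(Y) = 3 + 4 = 7)
g(l) = 6 + 2*l
(g(7)*(-72))*((0*k(-1))*(-2))² = ((6 + 2*7)*(-72))*((0*7)*(-2))² = ((6 + 14)*(-72))*(0*(-2))² = (20*(-72))*0² = -1440*0 = 0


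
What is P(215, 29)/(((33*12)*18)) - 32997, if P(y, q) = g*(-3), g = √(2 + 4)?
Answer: -32997 - √6/2376 ≈ -32997.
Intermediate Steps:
g = √6 ≈ 2.4495
P(y, q) = -3*√6 (P(y, q) = √6*(-3) = -3*√6)
P(215, 29)/(((33*12)*18)) - 32997 = (-3*√6)/(((33*12)*18)) - 32997 = (-3*√6)/((396*18)) - 32997 = -3*√6/7128 - 32997 = -3*√6*(1/7128) - 32997 = -√6/2376 - 32997 = -32997 - √6/2376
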